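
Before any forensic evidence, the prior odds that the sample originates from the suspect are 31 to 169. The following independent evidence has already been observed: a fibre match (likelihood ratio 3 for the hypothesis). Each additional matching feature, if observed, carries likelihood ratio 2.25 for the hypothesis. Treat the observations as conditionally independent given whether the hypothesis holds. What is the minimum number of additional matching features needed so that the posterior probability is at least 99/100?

7

Prior odds = 31/169.
Bayes factor of the evidence already in hand = 3.
Odds after that evidence = (31/169) × 3 = 93/169.
Target odds = 0.99/0.01 = 99.
Need 2.25ⁿ ≥ 99 ÷ (93/169) = 5577/31.
2.25⁶ = 531441/4096 falls short of 5577/31 but 2.25⁷ = 4782969/16384 reaches it, so n = 7.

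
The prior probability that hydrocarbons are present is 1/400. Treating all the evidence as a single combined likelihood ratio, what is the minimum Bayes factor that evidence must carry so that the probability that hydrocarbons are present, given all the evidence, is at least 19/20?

7581

Prior odds = 0.0025/0.9975 = 1/399.
Target odds = 0.95/0.05 = 19.
Required Bayes factor = 19 ÷ (1/399) = 7581.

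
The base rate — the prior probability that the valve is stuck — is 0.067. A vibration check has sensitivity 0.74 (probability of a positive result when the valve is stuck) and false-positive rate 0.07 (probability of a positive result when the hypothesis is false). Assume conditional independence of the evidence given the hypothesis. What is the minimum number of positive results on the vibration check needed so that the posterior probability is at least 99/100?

4

Prior odds = 0.067/0.933 = 67/933.
Likelihood ratio of a positive result = 0.74/0.07 = 74/7.
Target posterior odds = 0.99/0.01 = 99.
Need (67/933) × (74/7)ⁿ ≥ 99, i.e. (74/7)ⁿ ≥ 92367/67.
(74/7)³ = 405224/343 falls short of 92367/67 but (74/7)⁴ = 29986576/2401 reaches it, so n = 4.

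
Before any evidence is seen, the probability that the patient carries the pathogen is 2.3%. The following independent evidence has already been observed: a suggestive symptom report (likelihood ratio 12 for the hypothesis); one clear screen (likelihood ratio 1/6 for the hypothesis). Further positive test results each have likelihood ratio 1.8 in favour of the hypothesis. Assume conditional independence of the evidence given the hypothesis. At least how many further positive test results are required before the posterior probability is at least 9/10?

9

Prior odds = 0.023/0.977 = 23/977.
Combined Bayes factor of the evidence already in hand = 12 × (1/6) = 2.
Odds after that evidence = (23/977) × 2 = 46/977.
Target odds = 0.9/0.1 = 9.
Need 1.8ⁿ ≥ 9 ÷ (46/977) = 8793/46.
1.8⁸ = 43046721/390625 falls short of 8793/46 but 1.8⁹ = 387420489/1953125 reaches it, so n = 9.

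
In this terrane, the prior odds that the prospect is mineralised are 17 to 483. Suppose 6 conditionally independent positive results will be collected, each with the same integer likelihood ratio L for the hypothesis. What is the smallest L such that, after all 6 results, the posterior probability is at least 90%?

Prior odds = 17/483.
Target odds = 0.9/0.1 = 9.
Need L⁶ ≥ 9 ÷ (17/483) = 4347/17.
2⁶ = 64 < 4347/17 ≤ 729 = 3⁶, so L = 3.

3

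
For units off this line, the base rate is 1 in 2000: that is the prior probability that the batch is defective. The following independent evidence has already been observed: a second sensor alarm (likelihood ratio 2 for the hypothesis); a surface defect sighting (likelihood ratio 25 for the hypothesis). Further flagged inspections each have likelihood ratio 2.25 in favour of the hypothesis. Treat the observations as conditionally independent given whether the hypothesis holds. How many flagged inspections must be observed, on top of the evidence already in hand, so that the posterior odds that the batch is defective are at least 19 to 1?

Prior odds = 0.0005/0.9995 = 1/1999.
Combined Bayes factor of the evidence already in hand = 2 × 25 = 50.
Odds after that evidence = (1/1999) × 50 = 50/1999.
Target odds = 19.
Need 2.25ⁿ ≥ 19 ÷ (50/1999) = 759.62.
2.25⁸ = 43046721/65536 falls short of 759.62 but 2.25⁹ = 387420489/262144 reaches it, so n = 9.

9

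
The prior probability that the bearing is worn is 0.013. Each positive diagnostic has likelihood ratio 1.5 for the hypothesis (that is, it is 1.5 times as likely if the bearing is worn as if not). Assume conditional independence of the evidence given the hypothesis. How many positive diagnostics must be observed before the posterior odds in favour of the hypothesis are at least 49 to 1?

Prior odds: 0.013 ÷ 0.987 = 13/987.
Likelihood ratio per positive diagnostic = 1.5.
Target odds = 49.
Need (13/987) × 1.5ⁿ ≥ 49, i.e. 1.5ⁿ ≥ 48363/13.
1.5²⁰ ≈3325.26 falls short of 48363/13 but 1.5²¹ ≈4987.89 reaches it, so n = 21.

21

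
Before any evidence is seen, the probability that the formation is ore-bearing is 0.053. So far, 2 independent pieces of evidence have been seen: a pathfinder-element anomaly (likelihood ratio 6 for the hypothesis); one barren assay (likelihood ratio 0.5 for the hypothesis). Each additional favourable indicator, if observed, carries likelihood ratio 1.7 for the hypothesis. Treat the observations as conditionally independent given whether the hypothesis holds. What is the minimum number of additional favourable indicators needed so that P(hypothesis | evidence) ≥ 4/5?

Prior odds = 0.053/0.947 = 53/947.
Combined Bayes factor of the evidence already in hand = 6 × 0.5 = 3.
Odds after that evidence = (53/947) × 3 = 159/947.
Target odds = 0.8/0.2 = 4.
Need 1.7ⁿ ≥ 4 ÷ (159/947) = 3788/159.
1.7⁵ = 1419857/100000 falls short of 3788/159 but 1.7⁶ = 24137569/1000000 reaches it, so n = 6.

6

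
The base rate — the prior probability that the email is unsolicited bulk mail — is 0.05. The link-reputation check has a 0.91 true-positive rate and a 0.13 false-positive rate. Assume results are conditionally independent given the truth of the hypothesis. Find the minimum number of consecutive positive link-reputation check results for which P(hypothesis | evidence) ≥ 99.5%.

5

Prior odds: 0.05 ÷ 0.95 = 1/19.
Likelihood ratio of a positive result = 0.91/0.13 = 7.
Target odds: 0.995 ÷ 0.005 = 199.
Require 7ⁿ ≥ 199 ÷ (1/19) = 3781.
7⁴ = 2401 falls short of 3781 but 7⁵ = 16807 reaches it, so n = 5.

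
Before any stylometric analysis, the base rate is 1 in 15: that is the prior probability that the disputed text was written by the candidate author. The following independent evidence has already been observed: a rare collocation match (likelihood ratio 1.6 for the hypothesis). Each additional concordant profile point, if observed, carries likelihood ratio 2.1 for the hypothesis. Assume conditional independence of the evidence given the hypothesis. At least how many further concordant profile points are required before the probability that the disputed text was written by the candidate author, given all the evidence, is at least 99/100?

10

Prior odds = (1/15)/(14/15) = 1/14.
Bayes factor of the evidence already in hand = 1.6.
Odds after that evidence = (1/14) × 1.6 = 4/35.
Target odds = 0.99/0.01 = 99.
Need 2.1ⁿ ≥ 99 ÷ (4/35) = 866.25.
2.1⁹ ≈794.28 falls short of 866.25 but 2.1¹⁰ ≈1667.99 reaches it, so n = 10.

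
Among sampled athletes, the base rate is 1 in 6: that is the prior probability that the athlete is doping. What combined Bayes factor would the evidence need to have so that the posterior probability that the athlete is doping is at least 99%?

495

Prior odds = (1/6)/(5/6) = 0.2.
Target odds = 0.99/0.01 = 99.
Required Bayes factor = 99 ÷ 0.2 = 495.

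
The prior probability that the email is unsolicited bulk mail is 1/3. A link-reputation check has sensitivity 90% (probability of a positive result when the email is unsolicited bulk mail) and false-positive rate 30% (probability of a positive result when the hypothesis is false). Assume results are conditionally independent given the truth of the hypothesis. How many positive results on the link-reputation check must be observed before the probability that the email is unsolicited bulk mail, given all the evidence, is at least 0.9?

Prior odds: (1/3) ÷ (2/3) = 0.5.
Likelihood ratio of a positive result = 0.9/0.3 = 3.
Target posterior odds = 0.9/0.1 = 9.
Need 0.5 × 3ⁿ ≥ 9, i.e. 3ⁿ ≥ 18.
3² = 9 falls short of 18 but 3³ = 27 reaches it, so n = 3.

3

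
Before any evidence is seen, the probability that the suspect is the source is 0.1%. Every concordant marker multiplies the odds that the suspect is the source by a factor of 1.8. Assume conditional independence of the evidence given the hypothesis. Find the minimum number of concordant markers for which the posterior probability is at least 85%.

Prior odds = 0.001/0.999 = 1/999.
Likelihood ratio per concordant marker = 1.8.
Target odds: 0.85 ÷ 0.15 = 17/3.
Require 1.8ⁿ ≥ 17/3 ÷ (1/999) = 5661.
1.8¹⁴ ≈3748.13 falls short of 5661 but 1.8¹⁵ ≈6746.64 reaches it, so n = 15.

15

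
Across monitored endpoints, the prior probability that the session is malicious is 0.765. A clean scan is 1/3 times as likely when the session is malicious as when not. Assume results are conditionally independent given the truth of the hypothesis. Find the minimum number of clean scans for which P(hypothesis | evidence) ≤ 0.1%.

Prior odds: 0.765 ÷ 0.235 = 153/47.
Likelihood ratio per clean scan = 1/3.
Target posterior odds = 0.001/0.999 = 1/999.
Need (153/47) × (1/3)ⁿ ≤ 1/999, i.e. (1/3)ⁿ ≤ 47/152847.
(1/3)⁷ = 1/2187 is still above 47/152847 but (1/3)⁸ = 1/6561 is at or below it, so n = 8.

8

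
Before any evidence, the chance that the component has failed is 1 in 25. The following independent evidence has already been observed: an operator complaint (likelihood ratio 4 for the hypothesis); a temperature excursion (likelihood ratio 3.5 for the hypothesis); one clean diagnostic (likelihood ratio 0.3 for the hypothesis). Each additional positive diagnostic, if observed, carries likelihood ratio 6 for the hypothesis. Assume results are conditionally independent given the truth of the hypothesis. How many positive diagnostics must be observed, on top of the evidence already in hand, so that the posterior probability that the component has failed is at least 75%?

Prior odds = 0.04/0.96 = 1/24.
Combined Bayes factor of the evidence already in hand = 4 × 3.5 × 0.3 = 4.2.
Odds after that evidence = (1/24) × 4.2 = 0.175.
Target odds = 0.75/0.25 = 3.
Need 6ⁿ ≥ 3 ÷ 0.175 = 120/7.
6¹ = 6 falls short of 120/7 but 6² = 36 reaches it, so n = 2.

2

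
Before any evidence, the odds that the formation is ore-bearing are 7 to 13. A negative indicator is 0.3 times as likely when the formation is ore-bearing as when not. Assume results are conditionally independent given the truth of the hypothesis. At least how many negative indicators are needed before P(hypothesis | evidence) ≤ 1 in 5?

1

Prior odds = 7/13.
Likelihood ratio per negative indicator = 0.3.
Target posterior odds = 0.2/0.8 = 0.25.
Require 0.3ⁿ ≤ 0.25 ÷ (7/13) = 13/28.
0.3¹ = 0.3, which is already at or below the required 13/28; so n = 1.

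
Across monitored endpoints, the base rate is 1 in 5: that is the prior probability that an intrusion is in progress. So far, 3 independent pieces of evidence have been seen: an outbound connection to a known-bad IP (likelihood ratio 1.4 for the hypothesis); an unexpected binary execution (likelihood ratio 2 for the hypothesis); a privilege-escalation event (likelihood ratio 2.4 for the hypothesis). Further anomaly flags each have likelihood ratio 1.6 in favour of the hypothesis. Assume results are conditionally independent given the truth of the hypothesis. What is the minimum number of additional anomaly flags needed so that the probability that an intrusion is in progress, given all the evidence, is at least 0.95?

Prior odds = 0.2/0.8 = 0.25.
Combined Bayes factor of the evidence already in hand = 1.4 × 2 × 2.4 = 6.72.
Odds after that evidence = 0.25 × 6.72 = 1.68.
Target odds = 0.95/0.05 = 19.
Need 1.6ⁿ ≥ 19 ÷ 1.68 = 475/42.
1.6⁵ = 10.48576 falls short of 475/42 but 1.6⁶ = 262144/15625 reaches it, so n = 6.

6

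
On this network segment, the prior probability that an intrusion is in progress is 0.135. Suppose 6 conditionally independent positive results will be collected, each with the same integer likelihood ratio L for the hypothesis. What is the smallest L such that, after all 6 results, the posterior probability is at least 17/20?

2

Prior odds = 0.135/0.865 = 27/173.
Target odds = 0.85/0.15 = 17/3.
Need L⁶ ≥ 17/3 ÷ (27/173) = 2941/81.
1⁶ = 1 < 2941/81 ≤ 64 = 2⁶, so L = 2.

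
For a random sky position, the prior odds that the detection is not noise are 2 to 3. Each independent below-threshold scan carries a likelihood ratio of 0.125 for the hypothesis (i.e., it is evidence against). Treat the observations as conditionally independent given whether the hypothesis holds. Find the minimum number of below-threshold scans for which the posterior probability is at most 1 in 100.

3

Prior odds = 2/3.
Likelihood ratio per below-threshold scan = 0.125.
Target posterior odds = 0.01/0.99 = 1/99.
Need (2/3) × 0.125ⁿ ≤ 1/99, i.e. 0.125ⁿ ≤ 1/66.
0.125² = 0.015625 is still above 1/66 but 0.125³ = 0.001953125 is at or below it, so n = 3.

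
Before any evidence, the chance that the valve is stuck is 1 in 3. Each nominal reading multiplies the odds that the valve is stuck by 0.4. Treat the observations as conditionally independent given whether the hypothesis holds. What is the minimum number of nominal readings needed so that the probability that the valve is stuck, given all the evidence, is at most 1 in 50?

4

Prior odds = (1/3)/(2/3) = 0.5.
Likelihood ratio per nominal reading = 0.4.
Target posterior odds = 0.02/0.98 = 1/49.
Require 0.4ⁿ ≤ 1/49 ÷ 0.5 = 2/49.
0.4³ = 0.064 is still above 2/49 but 0.4⁴ = 0.0256 is at or below it, so n = 4.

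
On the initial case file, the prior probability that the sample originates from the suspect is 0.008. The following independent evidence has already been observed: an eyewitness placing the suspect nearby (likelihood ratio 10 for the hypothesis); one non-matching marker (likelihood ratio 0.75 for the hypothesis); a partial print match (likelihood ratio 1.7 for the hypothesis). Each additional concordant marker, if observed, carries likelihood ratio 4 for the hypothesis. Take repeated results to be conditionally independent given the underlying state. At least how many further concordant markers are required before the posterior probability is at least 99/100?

Prior odds = 0.008/0.992 = 1/124.
Combined Bayes factor of the evidence already in hand = 10 × 0.75 × 1.7 = 12.75.
Odds after that evidence = (1/124) × 12.75 = 51/496.
Target odds = 0.99/0.01 = 99.
Need 4ⁿ ≥ 99 ÷ (51/496) = 16368/17.
4⁴ = 256 falls short of 16368/17 but 4⁵ = 1024 reaches it, so n = 5.

5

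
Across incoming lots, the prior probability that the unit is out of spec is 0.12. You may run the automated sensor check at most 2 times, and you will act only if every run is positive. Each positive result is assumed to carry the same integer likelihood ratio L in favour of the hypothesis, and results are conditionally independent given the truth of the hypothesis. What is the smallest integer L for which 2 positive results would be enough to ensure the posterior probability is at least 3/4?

5

Prior odds = 0.12/0.88 = 3/22.
Target odds = 0.75/0.25 = 3.
Need L² ≥ 3 ÷ (3/22) = 22.
4² = 16 < 22 ≤ 25 = 5², so L = 5.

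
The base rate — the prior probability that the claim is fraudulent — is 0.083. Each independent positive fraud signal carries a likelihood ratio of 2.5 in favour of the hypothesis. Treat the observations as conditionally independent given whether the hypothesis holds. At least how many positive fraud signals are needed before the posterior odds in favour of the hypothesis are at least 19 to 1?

Prior odds = 0.083/0.917 = 83/917.
Likelihood ratio per positive fraud signal = 2.5.
Target odds = 19.
Require 2.5ⁿ ≥ 19 ÷ (83/917) = 17423/83.
2.5⁵ = 97.65625 falls short of 17423/83 but 2.5⁶ = 244.140625 reaches it, so n = 6.

6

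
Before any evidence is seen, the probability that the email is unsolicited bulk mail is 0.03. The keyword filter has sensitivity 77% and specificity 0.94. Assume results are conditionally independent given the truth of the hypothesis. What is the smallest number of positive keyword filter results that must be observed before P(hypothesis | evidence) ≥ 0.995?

Prior odds = 0.03/0.97 = 3/97.
False-positive rate = 1 − 0.94 = 0.06; likelihood ratio of a positive = 0.77/0.06 = 77/6.
Target odds: 0.995 ÷ 0.005 = 199.
Need (3/97) × (77/6)ⁿ ≥ 199, i.e. (77/6)ⁿ ≥ 19303/3.
(77/6)³ = 456533/216 falls short of 19303/3 but (77/6)⁴ = 35153041/1296 reaches it, so n = 4.

4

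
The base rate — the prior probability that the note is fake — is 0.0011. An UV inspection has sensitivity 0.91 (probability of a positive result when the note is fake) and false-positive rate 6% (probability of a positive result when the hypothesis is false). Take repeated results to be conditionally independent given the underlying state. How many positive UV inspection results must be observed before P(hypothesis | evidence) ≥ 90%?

4

Prior odds: 0.0011 ÷ 0.9989 = 11/9989.
Likelihood ratio of a positive result = 0.91/0.06 = 91/6.
Target posterior odds = 0.9/0.1 = 9.
Require (91/6)ⁿ ≥ 9 ÷ (11/9989) = 89901/11.
(91/6)³ = 753571/216 falls short of 89901/11 but (91/6)⁴ = 68574961/1296 reaches it, so n = 4.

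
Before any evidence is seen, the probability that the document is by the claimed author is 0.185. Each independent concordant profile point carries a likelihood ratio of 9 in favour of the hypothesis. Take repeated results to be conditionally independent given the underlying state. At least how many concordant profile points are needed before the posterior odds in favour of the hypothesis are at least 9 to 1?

Prior odds = 0.185/0.815 = 37/163.
Likelihood ratio per concordant profile point = 9.
Target odds = 9.
Require 9ⁿ ≥ 9 ÷ (37/163) = 1467/37.
9¹ = 9 falls short of 1467/37 but 9² = 81 reaches it, so n = 2.

2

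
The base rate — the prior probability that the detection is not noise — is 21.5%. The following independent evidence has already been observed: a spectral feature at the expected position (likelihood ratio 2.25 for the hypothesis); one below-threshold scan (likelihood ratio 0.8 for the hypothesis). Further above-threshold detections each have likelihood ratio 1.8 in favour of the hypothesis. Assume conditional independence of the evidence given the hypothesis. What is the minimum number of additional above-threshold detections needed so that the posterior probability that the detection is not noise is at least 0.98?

8

Prior odds = 0.215/0.785 = 43/157.
Combined Bayes factor of the evidence already in hand = 2.25 × 0.8 = 1.8.
Odds after that evidence = (43/157) × 1.8 = 387/785.
Target odds = 0.98/0.02 = 49.
Need 1.8ⁿ ≥ 49 ÷ (387/785) = 38465/387.
1.8⁷ = 4782969/78125 falls short of 38465/387 but 1.8⁸ = 43046721/390625 reaches it, so n = 8.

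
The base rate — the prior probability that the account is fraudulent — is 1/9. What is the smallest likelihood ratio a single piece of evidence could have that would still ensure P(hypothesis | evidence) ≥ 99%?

792

Prior odds = (1/9)/(8/9) = 0.125.
Target odds = 0.99/0.01 = 99.
Required Bayes factor = 99 ÷ 0.125 = 792.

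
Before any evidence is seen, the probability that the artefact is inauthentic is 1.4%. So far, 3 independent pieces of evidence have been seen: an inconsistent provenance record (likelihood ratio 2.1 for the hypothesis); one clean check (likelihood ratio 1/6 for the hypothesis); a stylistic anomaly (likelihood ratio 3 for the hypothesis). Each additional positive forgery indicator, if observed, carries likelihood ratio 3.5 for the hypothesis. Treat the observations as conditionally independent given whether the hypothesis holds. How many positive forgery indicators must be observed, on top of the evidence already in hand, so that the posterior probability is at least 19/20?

6

Prior odds = 0.014/0.986 = 7/493.
Combined Bayes factor of the evidence already in hand = 2.1 × (1/6) × 3 = 1.05.
Odds after that evidence = (7/493) × 1.05 = 147/9860.
Target odds = 0.95/0.05 = 19.
Need 3.5ⁿ ≥ 19 ÷ (147/9860) = 187340/147.
3.5⁵ = 525.21875 falls short of 187340/147 but 3.5⁶ = 1838.265625 reaches it, so n = 6.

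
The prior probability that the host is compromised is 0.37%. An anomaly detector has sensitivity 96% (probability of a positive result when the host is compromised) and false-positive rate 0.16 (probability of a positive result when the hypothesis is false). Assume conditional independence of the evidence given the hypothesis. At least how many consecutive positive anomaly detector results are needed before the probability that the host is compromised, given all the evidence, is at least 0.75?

Prior odds: 0.0037 ÷ 0.9963 = 37/9963.
Likelihood ratio of a positive result = 0.96/0.16 = 6.
Target posterior odds = 0.75/0.25 = 3.
Need (37/9963) × 6ⁿ ≥ 3, i.e. 6ⁿ ≥ 29889/37.
6³ = 216 falls short of 29889/37 but 6⁴ = 1296 reaches it, so n = 4.

4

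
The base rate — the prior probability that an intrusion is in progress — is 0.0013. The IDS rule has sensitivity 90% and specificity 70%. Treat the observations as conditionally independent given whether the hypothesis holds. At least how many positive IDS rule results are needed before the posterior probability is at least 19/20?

9

Prior odds: 0.0013 ÷ 0.9987 = 13/9987.
False-positive rate = 1 − 0.7 = 0.3; likelihood ratio of a positive = 0.9/0.3 = 3.
Target posterior odds = 0.95/0.05 = 19.
Require 3ⁿ ≥ 19 ÷ (13/9987) = 189753/13.
3⁸ = 6561 falls short of 189753/13 but 3⁹ = 19683 reaches it, so n = 9.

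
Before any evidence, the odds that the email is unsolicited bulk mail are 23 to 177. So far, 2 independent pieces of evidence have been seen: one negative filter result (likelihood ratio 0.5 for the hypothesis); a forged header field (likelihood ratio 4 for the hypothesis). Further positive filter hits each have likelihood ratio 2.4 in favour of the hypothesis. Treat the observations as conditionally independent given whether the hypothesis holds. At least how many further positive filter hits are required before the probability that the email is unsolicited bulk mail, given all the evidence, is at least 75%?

3

Prior odds = 23/177.
Combined Bayes factor of the evidence already in hand = 0.5 × 4 = 2.
Odds after that evidence = (23/177) × 2 = 46/177.
Target odds = 0.75/0.25 = 3.
Need 2.4ⁿ ≥ 3 ÷ (46/177) = 531/46.
2.4² = 5.76 falls short of 531/46 but 2.4³ = 13.824 reaches it, so n = 3.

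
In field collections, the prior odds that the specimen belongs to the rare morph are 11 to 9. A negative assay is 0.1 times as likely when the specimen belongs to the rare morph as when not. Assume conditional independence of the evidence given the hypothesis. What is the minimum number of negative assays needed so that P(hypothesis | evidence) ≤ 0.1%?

4

Prior odds = 11/9.
Likelihood ratio per negative assay = 0.1.
Target odds: 0.001 ÷ 0.999 = 1/999.
Require 0.1ⁿ ≤ 1/999 ÷ (11/9) = 1/1221.
0.1³ = 0.001 is still above 1/1221 but 0.1⁴ = 0.0001 is at or below it, so n = 4.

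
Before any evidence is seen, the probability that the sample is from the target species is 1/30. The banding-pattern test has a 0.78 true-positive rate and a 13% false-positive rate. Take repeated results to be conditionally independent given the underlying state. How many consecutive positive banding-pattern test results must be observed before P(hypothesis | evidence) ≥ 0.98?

Prior odds = (1/30)/(29/30) = 1/29.
Likelihood ratio of a positive result = 0.78/0.13 = 6.
Target odds: 0.98 ÷ 0.02 = 49.
Need (1/29) × 6ⁿ ≥ 49, i.e. 6ⁿ ≥ 1421.
6⁴ = 1296 falls short of 1421 but 6⁵ = 7776 reaches it, so n = 5.

5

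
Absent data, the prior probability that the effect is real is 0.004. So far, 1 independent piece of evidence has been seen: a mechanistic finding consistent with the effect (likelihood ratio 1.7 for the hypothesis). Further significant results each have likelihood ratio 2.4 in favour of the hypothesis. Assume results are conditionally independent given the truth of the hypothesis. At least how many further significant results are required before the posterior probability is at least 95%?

Prior odds = 0.004/0.996 = 1/249.
Bayes factor of the evidence already in hand = 1.7.
Odds after that evidence = (1/249) × 1.7 = 17/2490.
Target odds = 0.95/0.05 = 19.
Need 2.4ⁿ ≥ 19 ÷ (17/2490) = 47310/17.
2.4⁹ ≈2641.81 falls short of 47310/17 but 2.4¹⁰ ≈6340.34 reaches it, so n = 10.

10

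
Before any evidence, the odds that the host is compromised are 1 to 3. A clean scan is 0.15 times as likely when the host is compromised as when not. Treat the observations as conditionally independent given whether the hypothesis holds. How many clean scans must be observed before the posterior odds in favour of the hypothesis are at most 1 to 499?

Prior odds = 1/3.
Likelihood ratio per clean scan = 0.15.
Target odds = 1/499.
Require 0.15ⁿ ≤ 1/499 ÷ (1/3) = 3/499.
0.15² = 0.0225 is still above 3/499 but 0.15³ = 0.003375 is at or below it, so n = 3.

3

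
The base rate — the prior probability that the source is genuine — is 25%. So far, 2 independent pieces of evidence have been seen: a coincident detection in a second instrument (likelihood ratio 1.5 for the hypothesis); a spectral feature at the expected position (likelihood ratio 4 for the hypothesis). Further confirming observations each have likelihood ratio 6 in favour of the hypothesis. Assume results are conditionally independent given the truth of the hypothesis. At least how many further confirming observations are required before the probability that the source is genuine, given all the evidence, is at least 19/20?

2

Prior odds = 0.25/0.75 = 1/3.
Combined Bayes factor of the evidence already in hand = 1.5 × 4 = 6.
Odds after that evidence = (1/3) × 6 = 2.
Target odds = 0.95/0.05 = 19.
Need 6ⁿ ≥ 19 ÷ 2 = 9.5.
6¹ = 6 falls short of 9.5 but 6² = 36 reaches it, so n = 2.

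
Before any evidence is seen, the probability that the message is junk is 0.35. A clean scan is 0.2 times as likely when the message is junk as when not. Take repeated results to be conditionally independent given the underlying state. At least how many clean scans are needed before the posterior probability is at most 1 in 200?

3

Prior odds = 0.35/0.65 = 7/13.
Likelihood ratio per clean scan = 0.2.
Target odds: 0.005 ÷ 0.995 = 1/199.
Need (7/13) × 0.2ⁿ ≤ 1/199, i.e. 0.2ⁿ ≤ 13/1393.
0.2² = 0.04 is still above 13/1393 but 0.2³ = 0.008 is at or below it, so n = 3.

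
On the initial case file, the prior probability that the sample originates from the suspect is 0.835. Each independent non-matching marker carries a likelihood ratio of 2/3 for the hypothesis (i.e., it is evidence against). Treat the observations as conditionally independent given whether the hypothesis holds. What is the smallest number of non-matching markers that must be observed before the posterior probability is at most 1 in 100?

Prior odds = 0.835/0.165 = 167/33.
Likelihood ratio per non-matching marker = 2/3.
Target odds: 0.01 ÷ 0.99 = 1/99.
Require (2/3)ⁿ ≤ 1/99 ÷ (167/33) = 1/501.
(2/3)¹⁵ = 32768/14348907 is still above 1/501 but (2/3)¹⁶ = 65536/43046721 is at or below it, so n = 16.

16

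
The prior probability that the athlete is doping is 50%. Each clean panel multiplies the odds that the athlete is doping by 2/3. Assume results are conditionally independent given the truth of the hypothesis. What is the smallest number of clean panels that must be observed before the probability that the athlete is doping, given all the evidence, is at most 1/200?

Prior odds: 0.5 ÷ 0.5 = 1.
Likelihood ratio per clean panel = 2/3.
Target posterior odds = 0.005/0.995 = 1/199.
Need 1 × (2/3)ⁿ ≤ 1/199, i.e. (2/3)ⁿ ≤ 1/199.
(2/3)¹³ = 8192/1594323 is still above 1/199 but (2/3)¹⁴ = 16384/4782969 is at or below it, so n = 14.

14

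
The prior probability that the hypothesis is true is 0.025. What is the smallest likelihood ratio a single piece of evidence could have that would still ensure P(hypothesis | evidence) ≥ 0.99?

3861

Prior odds = 0.025/0.975 = 1/39.
Target odds = 0.99/0.01 = 99.
Required Bayes factor = 99 ÷ (1/39) = 3861.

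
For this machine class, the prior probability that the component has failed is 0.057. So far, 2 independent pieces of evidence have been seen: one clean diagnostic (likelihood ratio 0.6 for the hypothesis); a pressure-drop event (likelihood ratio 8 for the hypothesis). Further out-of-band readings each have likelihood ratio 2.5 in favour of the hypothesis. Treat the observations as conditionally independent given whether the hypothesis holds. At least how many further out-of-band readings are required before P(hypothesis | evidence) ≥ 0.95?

5

Prior odds = 0.057/0.943 = 57/943.
Combined Bayes factor of the evidence already in hand = 0.6 × 8 = 4.8.
Odds after that evidence = (57/943) × 4.8 = 1368/4715.
Target odds = 0.95/0.05 = 19.
Need 2.5ⁿ ≥ 19 ÷ (1368/4715) = 4715/72.
2.5⁴ = 39.0625 falls short of 4715/72 but 2.5⁵ = 97.65625 reaches it, so n = 5.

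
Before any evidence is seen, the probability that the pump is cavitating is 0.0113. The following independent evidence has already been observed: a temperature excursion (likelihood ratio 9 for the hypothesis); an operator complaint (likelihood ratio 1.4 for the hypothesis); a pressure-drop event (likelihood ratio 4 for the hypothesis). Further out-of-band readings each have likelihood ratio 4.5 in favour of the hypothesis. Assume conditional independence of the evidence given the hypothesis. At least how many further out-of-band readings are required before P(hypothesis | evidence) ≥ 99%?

Prior odds = 0.0113/0.9887 = 113/9887.
Combined Bayes factor of the evidence already in hand = 9 × 1.4 × 4 = 50.4.
Odds after that evidence = (113/9887) × 50.4 = 28476/49435.
Target odds = 0.99/0.01 = 99.
Need 4.5ⁿ ≥ 99 ÷ (28476/49435) = 543785/3164.
4.5³ = 91.125 falls short of 543785/3164 but 4.5⁴ = 410.0625 reaches it, so n = 4.

4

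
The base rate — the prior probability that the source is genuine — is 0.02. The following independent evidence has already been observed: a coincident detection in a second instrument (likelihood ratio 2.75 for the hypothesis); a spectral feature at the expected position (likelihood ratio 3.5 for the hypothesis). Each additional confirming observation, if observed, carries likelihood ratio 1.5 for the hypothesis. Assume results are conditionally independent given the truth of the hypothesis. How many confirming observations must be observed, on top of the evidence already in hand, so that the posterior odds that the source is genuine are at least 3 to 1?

7

Prior odds = 0.02/0.98 = 1/49.
Combined Bayes factor of the evidence already in hand = 2.75 × 3.5 = 9.625.
Odds after that evidence = (1/49) × 9.625 = 11/56.
Target odds = 3.
Need 1.5ⁿ ≥ 3 ÷ (11/56) = 168/11.
1.5⁶ = 11.390625 falls short of 168/11 but 1.5⁷ = 17.0859375 reaches it, so n = 7.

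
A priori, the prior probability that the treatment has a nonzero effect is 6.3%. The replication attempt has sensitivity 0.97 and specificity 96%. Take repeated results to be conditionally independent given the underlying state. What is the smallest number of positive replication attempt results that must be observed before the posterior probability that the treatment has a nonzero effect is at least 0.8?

2

Prior odds: 0.063 ÷ 0.937 = 63/937.
False-positive rate = 1 − 0.96 = 0.04; likelihood ratio of a positive = 0.97/0.04 = 24.25.
Target odds: 0.8 ÷ 0.2 = 4.
Require 24.25ⁿ ≥ 4 ÷ (63/937) = 3748/63.
24.25¹ = 24.25 falls short of 3748/63 but 24.25² = 588.0625 reaches it, so n = 2.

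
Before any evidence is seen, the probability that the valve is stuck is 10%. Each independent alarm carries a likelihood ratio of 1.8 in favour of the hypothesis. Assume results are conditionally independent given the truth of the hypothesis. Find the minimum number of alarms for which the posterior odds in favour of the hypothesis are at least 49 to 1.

Prior odds: 0.1 ÷ 0.9 = 1/9.
Likelihood ratio per alarm = 1.8.
Target odds = 49.
Need (1/9) × 1.8ⁿ ≥ 49, i.e. 1.8ⁿ ≥ 441.
1.8¹⁰ ≈357.047 falls short of 441 but 1.8¹¹ ≈642.684 reaches it, so n = 11.

11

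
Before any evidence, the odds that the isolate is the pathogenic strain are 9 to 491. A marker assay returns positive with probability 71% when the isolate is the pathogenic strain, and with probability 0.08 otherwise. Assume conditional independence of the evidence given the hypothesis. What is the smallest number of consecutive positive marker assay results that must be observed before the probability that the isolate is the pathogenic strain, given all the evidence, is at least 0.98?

4

Prior odds = 9/491.
Likelihood ratio of a positive result = 0.71/0.08 = 8.875.
Target odds: 0.98 ÷ 0.02 = 49.
Require 8.875ⁿ ≥ 49 ÷ (9/491) = 24059/9.
8.875³ = 357911/512 falls short of 24059/9 but 8.875⁴ = 25411681/4096 reaches it, so n = 4.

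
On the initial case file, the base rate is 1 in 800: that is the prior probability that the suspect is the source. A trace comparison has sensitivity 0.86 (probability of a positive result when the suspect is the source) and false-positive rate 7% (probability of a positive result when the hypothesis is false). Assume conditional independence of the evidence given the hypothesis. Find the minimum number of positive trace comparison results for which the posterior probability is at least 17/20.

4

Prior odds: 0.00125 ÷ 0.99875 = 1/799.
Likelihood ratio of a positive result = 0.86/0.07 = 86/7.
Target posterior odds = 0.85/0.15 = 17/3.
Need (1/799) × (86/7)ⁿ ≥ 17/3, i.e. (86/7)ⁿ ≥ 13583/3.
(86/7)³ = 636056/343 falls short of 13583/3 but (86/7)⁴ = 54700816/2401 reaches it, so n = 4.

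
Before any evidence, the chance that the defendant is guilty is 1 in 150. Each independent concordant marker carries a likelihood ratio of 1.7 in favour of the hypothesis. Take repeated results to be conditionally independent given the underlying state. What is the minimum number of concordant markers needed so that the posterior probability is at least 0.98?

Prior odds = (1/150)/(149/150) = 1/149.
Likelihood ratio per concordant marker = 1.7.
Target posterior odds = 0.98/0.02 = 49.
Need (1/149) × 1.7ⁿ ≥ 49, i.e. 1.7ⁿ ≥ 7301.
1.7¹⁶ ≈4866.12 falls short of 7301 but 1.7¹⁷ ≈8272.4 reaches it, so n = 17.

17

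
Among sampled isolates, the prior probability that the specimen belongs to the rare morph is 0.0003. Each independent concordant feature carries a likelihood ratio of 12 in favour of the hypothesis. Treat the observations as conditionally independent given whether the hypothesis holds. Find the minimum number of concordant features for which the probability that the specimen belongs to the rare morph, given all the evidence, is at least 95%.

Prior odds: 0.0003 ÷ 0.9997 = 3/9997.
Likelihood ratio per concordant feature = 12.
Target posterior odds = 0.95/0.05 = 19.
Need (3/9997) × 12ⁿ ≥ 19, i.e. 12ⁿ ≥ 189943/3.
12⁴ = 20736 falls short of 189943/3 but 12⁵ = 248832 reaches it, so n = 5.

5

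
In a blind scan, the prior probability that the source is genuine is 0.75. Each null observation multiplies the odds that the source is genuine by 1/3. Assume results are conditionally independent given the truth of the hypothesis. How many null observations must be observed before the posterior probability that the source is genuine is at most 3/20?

3

Prior odds = 0.75/0.25 = 3.
Likelihood ratio per null observation = 1/3.
Target posterior odds = 0.15/0.85 = 3/17.
Require (1/3)ⁿ ≤ 3/17 ÷ 3 = 1/17.
(1/3)² = 1/9 is still above 1/17 but (1/3)³ = 1/27 is at or below it, so n = 3.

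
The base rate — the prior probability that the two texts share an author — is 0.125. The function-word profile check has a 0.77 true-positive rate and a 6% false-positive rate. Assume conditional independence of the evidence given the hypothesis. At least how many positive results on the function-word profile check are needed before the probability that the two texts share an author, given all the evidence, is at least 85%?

2

Prior odds = 0.125/0.875 = 1/7.
Likelihood ratio of a positive result = 0.77/0.06 = 77/6.
Target posterior odds = 0.85/0.15 = 17/3.
Require (77/6)ⁿ ≥ 17/3 ÷ (1/7) = 119/3.
(77/6)¹ = 77/6 falls short of 119/3 but (77/6)² = 5929/36 reaches it, so n = 2.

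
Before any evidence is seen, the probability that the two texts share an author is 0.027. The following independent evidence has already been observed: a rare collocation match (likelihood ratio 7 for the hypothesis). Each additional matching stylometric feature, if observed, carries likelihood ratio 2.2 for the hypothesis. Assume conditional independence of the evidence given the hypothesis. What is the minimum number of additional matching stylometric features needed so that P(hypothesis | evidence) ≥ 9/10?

5

Prior odds = 0.027/0.973 = 27/973.
Bayes factor of the evidence already in hand = 7.
Odds after that evidence = (27/973) × 7 = 27/139.
Target odds = 0.9/0.1 = 9.
Need 2.2ⁿ ≥ 9 ÷ (27/139) = 139/3.
2.2⁴ = 23.4256 falls short of 139/3 but 2.2⁵ = 51.53632 reaches it, so n = 5.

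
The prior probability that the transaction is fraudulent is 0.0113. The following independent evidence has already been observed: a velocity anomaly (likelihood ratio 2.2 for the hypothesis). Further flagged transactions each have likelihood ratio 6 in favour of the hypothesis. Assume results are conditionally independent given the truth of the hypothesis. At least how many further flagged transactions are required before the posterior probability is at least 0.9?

4

Prior odds = 0.0113/0.9887 = 113/9887.
Bayes factor of the evidence already in hand = 2.2.
Odds after that evidence = (113/9887) × 2.2 = 1243/49435.
Target odds = 0.9/0.1 = 9.
Need 6ⁿ ≥ 9 ÷ (1243/49435) = 444915/1243.
6³ = 216 falls short of 444915/1243 but 6⁴ = 1296 reaches it, so n = 4.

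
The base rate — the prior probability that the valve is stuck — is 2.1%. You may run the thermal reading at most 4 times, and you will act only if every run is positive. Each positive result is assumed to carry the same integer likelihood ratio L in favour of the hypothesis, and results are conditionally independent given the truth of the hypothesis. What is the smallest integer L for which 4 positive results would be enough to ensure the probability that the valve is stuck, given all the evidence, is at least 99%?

9

Prior odds = 0.021/0.979 = 21/979.
Target odds = 0.99/0.01 = 99.
Need L⁴ ≥ 99 ÷ (21/979) = 32307/7.
8⁴ = 4096 < 32307/7 ≤ 6561 = 9⁴, so L = 9.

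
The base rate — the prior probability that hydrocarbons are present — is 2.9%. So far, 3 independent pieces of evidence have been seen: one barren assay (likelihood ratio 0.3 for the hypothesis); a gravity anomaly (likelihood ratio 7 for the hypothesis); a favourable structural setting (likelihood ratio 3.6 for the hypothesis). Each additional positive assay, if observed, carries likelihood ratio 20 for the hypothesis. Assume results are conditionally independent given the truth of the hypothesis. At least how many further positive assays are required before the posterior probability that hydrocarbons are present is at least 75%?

1

Prior odds = 0.029/0.971 = 29/971.
Combined Bayes factor of the evidence already in hand = 0.3 × 7 × 3.6 = 7.56.
Odds after that evidence = (29/971) × 7.56 = 5481/24275.
Target odds = 0.75/0.25 = 3.
Need 20ⁿ ≥ 3 ÷ (5481/24275) = 24275/1827.
20¹ = 20, which meets the required 24275/1827; so n = 1.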